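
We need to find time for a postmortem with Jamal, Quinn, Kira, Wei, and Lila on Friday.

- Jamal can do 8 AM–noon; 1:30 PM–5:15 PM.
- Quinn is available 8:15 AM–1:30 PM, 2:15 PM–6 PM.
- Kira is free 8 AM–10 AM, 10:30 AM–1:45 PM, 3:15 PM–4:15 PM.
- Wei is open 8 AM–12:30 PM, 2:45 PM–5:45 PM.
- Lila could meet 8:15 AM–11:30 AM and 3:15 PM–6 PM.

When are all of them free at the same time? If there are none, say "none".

08:15-10:00, 10:30-11:30, 15:15-16:15

Jamal ∩ Quinn: 08:15-12:00, 14:15-17:15.
Jamal ∩ Quinn ∩ Kira: 08:15-10:00, 10:30-12:00, 15:15-16:15.
Jamal ∩ Quinn ∩ Kira ∩ Wei: 08:15-10:00, 10:30-12:00, 15:15-16:15.
Jamal ∩ Quinn ∩ Kira ∩ Wei ∩ Lila: 08:15-10:00, 10:30-11:30, 15:15-16:15.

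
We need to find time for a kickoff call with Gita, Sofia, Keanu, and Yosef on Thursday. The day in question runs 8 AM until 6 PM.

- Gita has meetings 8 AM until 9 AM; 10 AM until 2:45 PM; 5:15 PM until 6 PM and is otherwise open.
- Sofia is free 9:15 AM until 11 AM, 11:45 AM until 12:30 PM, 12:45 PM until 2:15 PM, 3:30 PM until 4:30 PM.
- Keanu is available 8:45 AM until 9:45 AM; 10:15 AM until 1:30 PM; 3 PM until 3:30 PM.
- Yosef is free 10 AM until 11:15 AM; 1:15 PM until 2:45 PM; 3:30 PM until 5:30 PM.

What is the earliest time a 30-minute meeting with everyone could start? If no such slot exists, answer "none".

Gita free: 09:00-10:00, 14:45-17:15 (invert busy blocks within the working day).
Sofia free: 09:15-11:00, 11:45-12:30, 12:45-14:15, 15:30-16:30.
Keanu free: 08:45-09:45, 10:15-13:30, 15:00-15:30.
Yosef free: 10:00-11:15, 13:15-14:45, 15:30-17:30.
Gita ∩ Sofia: 09:15-10:00, 15:30-16:30.
Gita ∩ Sofia ∩ Keanu: 09:15-09:45.
Gita ∩ Sofia ∩ Keanu ∩ Yosef: ∅.
There is no time when everyone is free.
No common window is at least 30 minutes long.

none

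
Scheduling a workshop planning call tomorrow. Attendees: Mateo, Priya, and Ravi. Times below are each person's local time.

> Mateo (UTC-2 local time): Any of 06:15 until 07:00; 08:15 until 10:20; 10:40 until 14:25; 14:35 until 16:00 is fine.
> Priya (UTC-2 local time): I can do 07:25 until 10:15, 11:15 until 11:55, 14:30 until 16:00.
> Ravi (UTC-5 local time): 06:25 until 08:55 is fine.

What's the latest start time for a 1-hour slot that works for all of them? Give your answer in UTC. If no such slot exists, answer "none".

none

Mateo in UTC: 08:15-09:00, 10:15-12:20, 12:40-16:25, 16:35-18:00 (add 2h to convert from UTC-2).
Priya in UTC: 09:25-12:15, 13:15-13:55, 16:30-18:00 (add 2h to convert from UTC-2).
Ravi in UTC: 11:25-13:55 (add 5h to convert from UTC-5).
Mateo ∩ Priya: 10:15-12:15, 13:15-13:55, 16:35-18:00.
Mateo ∩ Priya ∩ Ravi: 11:25-12:15, 13:15-13:55.
No common window is at least 60 minutes long.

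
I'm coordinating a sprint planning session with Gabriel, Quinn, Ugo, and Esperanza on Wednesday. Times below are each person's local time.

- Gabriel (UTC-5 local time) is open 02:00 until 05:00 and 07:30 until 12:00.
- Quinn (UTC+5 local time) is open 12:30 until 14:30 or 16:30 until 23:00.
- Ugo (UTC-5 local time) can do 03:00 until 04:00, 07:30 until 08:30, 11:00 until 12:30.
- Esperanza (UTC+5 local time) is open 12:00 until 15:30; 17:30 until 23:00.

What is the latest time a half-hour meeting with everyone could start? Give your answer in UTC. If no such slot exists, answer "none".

Gabriel in UTC: 07:00-10:00, 12:30-17:00 (add 5h to convert from UTC-5).
Quinn in UTC: 07:30-09:30, 11:30-18:00 (subtract 5h to convert from UTC+5).
Ugo in UTC: 08:00-09:00, 12:30-13:30, 16:00-17:30 (add 5h to convert from UTC-5).
Esperanza in UTC: 07:00-10:30, 12:30-18:00 (subtract 5h to convert from UTC+5).
Gabriel ∩ Quinn: 07:30-09:30, 12:30-17:00.
Gabriel ∩ Quinn ∩ Ugo: 08:00-09:00, 12:30-13:30, 16:00-17:00.
Gabriel ∩ Quinn ∩ Ugo ∩ Esperanza: 08:00-09:00, 12:30-13:30, 16:00-17:00.
So the common availability across everyone is 08:00-09:00, 12:30-13:30, 16:00-17:00.
The last common window of at least 30 minutes is 16:00-17:00; a 30-minute meeting can start as late as 16:30 and still end by 17:00.

16:30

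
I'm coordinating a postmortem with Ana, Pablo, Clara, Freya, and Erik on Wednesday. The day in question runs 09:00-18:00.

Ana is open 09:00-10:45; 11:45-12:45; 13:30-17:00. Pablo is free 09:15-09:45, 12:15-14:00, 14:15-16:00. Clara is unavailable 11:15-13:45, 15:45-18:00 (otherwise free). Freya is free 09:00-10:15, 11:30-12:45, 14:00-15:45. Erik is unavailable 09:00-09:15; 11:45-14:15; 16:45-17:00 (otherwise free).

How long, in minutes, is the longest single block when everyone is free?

90

Ana free: 09:00-10:45, 11:45-12:45, 13:30-17:00.
Pablo free: 09:15-09:45, 12:15-14:00, 14:15-16:00.
Clara free: 09:00-11:15, 13:45-15:45 (invert busy blocks within the working day).
Freya free: 09:00-10:15, 11:30-12:45, 14:00-15:45.
Erik free: 09:15-11:45, 14:15-16:45, 17:00-18:00 (invert busy blocks within the working day).
Ana ∩ Pablo: 09:15-09:45, 12:15-12:45, 13:30-14:00, 14:15-16:00.
Ana ∩ Pablo ∩ Clara: 09:15-09:45, 13:45-14:00, 14:15-15:45.
Ana ∩ Pablo ∩ Clara ∩ Freya: 09:15-09:45, 14:15-15:45.
Ana ∩ Pablo ∩ Clara ∩ Freya ∩ Erik: 09:15-09:45, 14:15-15:45.
So the common availability across everyone is 09:15-09:45, 14:15-15:45.
The longest is 14:15-15:45 at 90 minutes.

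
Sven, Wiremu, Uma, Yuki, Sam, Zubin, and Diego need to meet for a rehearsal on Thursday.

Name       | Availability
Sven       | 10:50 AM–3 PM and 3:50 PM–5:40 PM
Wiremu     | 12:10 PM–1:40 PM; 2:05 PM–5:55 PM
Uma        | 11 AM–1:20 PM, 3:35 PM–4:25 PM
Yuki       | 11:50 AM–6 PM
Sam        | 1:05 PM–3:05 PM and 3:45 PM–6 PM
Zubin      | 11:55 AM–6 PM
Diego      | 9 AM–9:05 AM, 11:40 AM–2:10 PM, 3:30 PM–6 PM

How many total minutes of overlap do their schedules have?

50

Sven ∩ Wiremu: 12:10-13:40, 14:05-15:00, 15:50-17:40.
Sven ∩ Wiremu ∩ Uma: 12:10-13:20, 15:50-16:25.
Sven ∩ Wiremu ∩ Uma ∩ Yuki: 12:10-13:20, 15:50-16:25.
Sven ∩ Wiremu ∩ Uma ∩ Yuki ∩ Sam: 13:05-13:20, 15:50-16:25.
Sven ∩ Wiremu ∩ Uma ∩ Yuki ∩ Sam ∩ Zubin: 13:05-13:20, 15:50-16:25.
Sven ∩ Wiremu ∩ Uma ∩ Yuki ∩ Sam ∩ Zubin ∩ Diego: 13:05-13:20, 15:50-16:25.
Those are the intersection windows.
Summing the common windows: 15 + 35 = 50 minutes.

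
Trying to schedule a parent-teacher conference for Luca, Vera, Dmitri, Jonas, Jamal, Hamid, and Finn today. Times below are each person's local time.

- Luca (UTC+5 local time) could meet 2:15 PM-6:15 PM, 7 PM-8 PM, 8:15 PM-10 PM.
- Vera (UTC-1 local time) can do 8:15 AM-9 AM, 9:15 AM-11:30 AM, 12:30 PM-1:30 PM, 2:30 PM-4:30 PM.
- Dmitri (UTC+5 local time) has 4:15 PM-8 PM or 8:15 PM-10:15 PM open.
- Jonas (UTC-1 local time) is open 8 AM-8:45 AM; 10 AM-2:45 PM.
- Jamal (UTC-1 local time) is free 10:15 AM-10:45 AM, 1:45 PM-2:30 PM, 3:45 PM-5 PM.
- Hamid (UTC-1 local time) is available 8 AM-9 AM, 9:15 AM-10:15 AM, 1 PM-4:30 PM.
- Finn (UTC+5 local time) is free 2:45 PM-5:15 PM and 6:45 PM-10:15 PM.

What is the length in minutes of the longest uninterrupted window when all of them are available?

Luca in UTC: 09:15-13:15, 14:00-15:00, 15:15-17:00 (subtract 5h to convert from UTC+5).
Vera in UTC: 09:15-10:00, 10:15-12:30, 13:30-14:30, 15:30-17:30 (add 1h to convert from UTC-1).
Dmitri in UTC: 11:15-15:00, 15:15-17:15 (subtract 5h to convert from UTC+5).
Jonas in UTC: 09:00-09:45, 11:00-15:45 (add 1h to convert from UTC-1).
Jamal in UTC: 11:15-11:45, 14:45-15:30, 16:45-18:00 (add 1h to convert from UTC-1).
Hamid in UTC: 09:00-10:00, 10:15-11:15, 14:00-17:30 (add 1h to convert from UTC-1).
Finn in UTC: 09:45-12:15, 13:45-17:15 (subtract 5h to convert from UTC+5).
Luca ∩ Vera: 09:15-10:00, 10:15-12:30, 14:00-14:30, 15:30-17:00.
Luca ∩ Vera ∩ Dmitri: 11:15-12:30, 14:00-14:30, 15:30-17:00.
Luca ∩ Vera ∩ Dmitri ∩ Jonas: 11:15-12:30, 14:00-14:30, 15:30-15:45.
Luca ∩ Vera ∩ Dmitri ∩ Jonas ∩ Jamal: 11:15-11:45.
Luca ∩ Vera ∩ Dmitri ∩ Jonas ∩ Jamal ∩ Hamid: ∅.
Luca ∩ Vera ∩ Dmitri ∩ Jonas ∩ Jamal ∩ Hamid ∩ Finn: ∅.
There is no time when everyone is free.
No common window exists, so the longest block is 0 minutes.

0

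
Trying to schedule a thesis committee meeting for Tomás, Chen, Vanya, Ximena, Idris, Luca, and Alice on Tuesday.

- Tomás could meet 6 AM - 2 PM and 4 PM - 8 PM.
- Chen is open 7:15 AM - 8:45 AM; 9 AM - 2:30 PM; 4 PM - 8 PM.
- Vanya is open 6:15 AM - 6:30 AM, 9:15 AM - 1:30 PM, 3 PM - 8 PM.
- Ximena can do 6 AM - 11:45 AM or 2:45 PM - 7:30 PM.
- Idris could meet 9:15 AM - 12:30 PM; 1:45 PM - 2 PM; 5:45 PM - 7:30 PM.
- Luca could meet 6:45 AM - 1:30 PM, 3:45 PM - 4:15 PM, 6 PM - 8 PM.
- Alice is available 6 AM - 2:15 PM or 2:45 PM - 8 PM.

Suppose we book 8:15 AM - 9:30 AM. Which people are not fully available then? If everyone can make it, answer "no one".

Chen, Idris, Vanya

Tomás: free for 08:15-09:30. Chen: not fully free for 08:15-09:30. Vanya: not fully free for 08:15-09:30. Ximena: free for 08:15-09:30. Idris: not fully free for 08:15-09:30. Luca: free for 08:15-09:30. Alice: free for 08:15-09:30.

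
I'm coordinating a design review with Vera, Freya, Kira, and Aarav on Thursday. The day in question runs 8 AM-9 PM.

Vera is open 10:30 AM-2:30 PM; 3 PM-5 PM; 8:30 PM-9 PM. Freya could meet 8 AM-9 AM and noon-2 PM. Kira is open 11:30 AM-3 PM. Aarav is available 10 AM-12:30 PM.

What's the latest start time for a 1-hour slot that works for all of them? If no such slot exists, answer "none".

none

Vera ∩ Freya: 12:00-14:00.
Vera ∩ Freya ∩ Kira: 12:00-14:00.
Vera ∩ Freya ∩ Kira ∩ Aarav: 12:00-12:30.
No common window is at least 60 minutes long.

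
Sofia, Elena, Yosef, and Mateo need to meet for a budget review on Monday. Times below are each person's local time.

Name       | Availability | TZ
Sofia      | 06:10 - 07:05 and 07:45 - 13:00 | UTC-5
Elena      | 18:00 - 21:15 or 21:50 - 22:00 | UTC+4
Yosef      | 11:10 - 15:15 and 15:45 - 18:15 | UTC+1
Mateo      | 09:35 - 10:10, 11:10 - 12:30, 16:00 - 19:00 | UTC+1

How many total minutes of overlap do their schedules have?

135

Sofia in UTC: 11:10-12:05, 12:45-18:00 (add 5h to convert from UTC-5).
Elena in UTC: 14:00-17:15, 17:50-18:00 (subtract 4h to convert from UTC+4).
Yosef in UTC: 10:10-14:15, 14:45-17:15 (subtract 1h to convert from UTC+1).
Mateo in UTC: 08:35-09:10, 10:10-11:30, 15:00-18:00 (subtract 1h to convert from UTC+1).
Sofia ∩ Elena: 14:00-17:15, 17:50-18:00.
Sofia ∩ Elena ∩ Yosef: 14:00-14:15, 14:45-17:15.
Sofia ∩ Elena ∩ Yosef ∩ Mateo: 15:00-17:15.
Those are the intersection windows.
That's a single block of 135 minutes.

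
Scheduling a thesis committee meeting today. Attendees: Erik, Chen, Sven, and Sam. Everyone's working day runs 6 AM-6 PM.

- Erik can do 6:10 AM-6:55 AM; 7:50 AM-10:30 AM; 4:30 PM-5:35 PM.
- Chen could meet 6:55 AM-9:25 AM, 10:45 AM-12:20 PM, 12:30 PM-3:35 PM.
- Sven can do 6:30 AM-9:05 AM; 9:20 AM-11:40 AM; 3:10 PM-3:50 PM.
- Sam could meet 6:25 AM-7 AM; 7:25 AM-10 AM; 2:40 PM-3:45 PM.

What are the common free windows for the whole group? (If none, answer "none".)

07:50-09:05, 09:20-09:25

Erik ∩ Chen: 07:50-09:25.
Erik ∩ Chen ∩ Sven: 07:50-09:05, 09:20-09:25.
Erik ∩ Chen ∩ Sven ∩ Sam: 07:50-09:05, 09:20-09:25.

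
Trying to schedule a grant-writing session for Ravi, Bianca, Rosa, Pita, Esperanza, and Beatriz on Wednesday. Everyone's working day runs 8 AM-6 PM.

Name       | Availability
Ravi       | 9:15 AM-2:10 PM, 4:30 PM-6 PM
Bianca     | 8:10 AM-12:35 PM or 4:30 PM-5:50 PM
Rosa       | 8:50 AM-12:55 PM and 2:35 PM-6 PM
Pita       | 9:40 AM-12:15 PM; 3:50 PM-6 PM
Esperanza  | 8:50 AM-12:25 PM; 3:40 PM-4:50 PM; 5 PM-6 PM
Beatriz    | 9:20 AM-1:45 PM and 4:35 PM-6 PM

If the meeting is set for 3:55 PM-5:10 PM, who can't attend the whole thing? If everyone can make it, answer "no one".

Ravi: not fully free for 15:55-17:10. Bianca: not fully free for 15:55-17:10. Rosa: free for 15:55-17:10. Pita: free for 15:55-17:10. Esperanza: not fully free for 15:55-17:10. Beatriz: not fully free for 15:55-17:10.

Beatriz, Bianca, Esperanza, Ravi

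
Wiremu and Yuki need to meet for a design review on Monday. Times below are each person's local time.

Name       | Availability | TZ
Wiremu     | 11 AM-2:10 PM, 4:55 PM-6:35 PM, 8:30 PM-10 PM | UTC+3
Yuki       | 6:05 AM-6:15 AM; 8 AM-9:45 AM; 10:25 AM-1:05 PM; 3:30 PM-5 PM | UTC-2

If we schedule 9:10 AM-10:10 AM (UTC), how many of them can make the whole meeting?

Wiremu in UTC: 08:00-11:10, 13:55-15:35, 17:30-19:00 (subtract 3h to convert from UTC+3).
Yuki in UTC: 08:05-08:15, 10:00-11:45, 12:25-15:05, 17:30-19:00 (add 2h to convert from UTC-2).
Wiremu can make the full 09:10-10:10 slot — that's 1.

1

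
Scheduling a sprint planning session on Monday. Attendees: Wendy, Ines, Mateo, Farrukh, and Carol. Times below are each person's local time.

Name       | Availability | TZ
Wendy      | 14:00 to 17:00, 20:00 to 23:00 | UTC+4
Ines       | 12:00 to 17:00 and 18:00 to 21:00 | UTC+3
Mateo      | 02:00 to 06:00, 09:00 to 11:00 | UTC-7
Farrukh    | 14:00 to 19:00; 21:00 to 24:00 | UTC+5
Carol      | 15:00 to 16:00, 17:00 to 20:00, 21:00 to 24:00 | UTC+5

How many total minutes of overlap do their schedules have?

240

Wendy in UTC: 10:00-13:00, 16:00-19:00 (subtract 4h to convert from UTC+4).
Ines in UTC: 09:00-14:00, 15:00-18:00 (subtract 3h to convert from UTC+3).
Mateo in UTC: 09:00-13:00, 16:00-18:00 (add 7h to convert from UTC-7).
Farrukh in UTC: 09:00-14:00, 16:00-19:00 (subtract 5h to convert from UTC+5).
Carol in UTC: 10:00-11:00, 12:00-15:00, 16:00-19:00 (subtract 5h to convert from UTC+5).
Wendy ∩ Ines: 10:00-13:00, 16:00-18:00.
Wendy ∩ Ines ∩ Mateo: 10:00-13:00, 16:00-18:00.
Wendy ∩ Ines ∩ Mateo ∩ Farrukh: 10:00-13:00, 16:00-18:00.
Wendy ∩ Ines ∩ Mateo ∩ Farrukh ∩ Carol: 10:00-11:00, 12:00-13:00, 16:00-18:00.
Summing the common windows: 60 + 60 + 120 = 240 minutes.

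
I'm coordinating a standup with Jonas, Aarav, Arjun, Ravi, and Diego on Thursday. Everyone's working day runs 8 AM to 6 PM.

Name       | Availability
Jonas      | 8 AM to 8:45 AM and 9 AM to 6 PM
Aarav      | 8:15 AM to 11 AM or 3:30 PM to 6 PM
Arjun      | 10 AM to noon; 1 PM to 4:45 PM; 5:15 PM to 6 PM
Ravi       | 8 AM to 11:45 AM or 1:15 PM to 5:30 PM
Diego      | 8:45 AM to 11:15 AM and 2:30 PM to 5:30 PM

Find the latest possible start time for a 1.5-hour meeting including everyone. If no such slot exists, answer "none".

Jonas ∩ Aarav: 08:15-08:45, 09:00-11:00, 15:30-18:00.
Jonas ∩ Aarav ∩ Arjun: 10:00-11:00, 15:30-16:45, 17:15-18:00.
Jonas ∩ Aarav ∩ Arjun ∩ Ravi: 10:00-11:00, 15:30-16:45, 17:15-17:30.
Jonas ∩ Aarav ∩ Arjun ∩ Ravi ∩ Diego: 10:00-11:00, 15:30-16:45, 17:15-17:30.
So the common availability across everyone is 10:00-11:00, 15:30-16:45, 17:15-17:30.
No common window is at least 90 minutes long.

none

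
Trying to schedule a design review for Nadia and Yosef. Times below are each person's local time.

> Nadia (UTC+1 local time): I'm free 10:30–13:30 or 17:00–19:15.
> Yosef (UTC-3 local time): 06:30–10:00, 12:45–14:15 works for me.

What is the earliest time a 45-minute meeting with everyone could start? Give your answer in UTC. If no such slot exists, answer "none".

Nadia in UTC: 09:30-12:30, 16:00-18:15 (subtract 1h to convert from UTC+1).
Yosef in UTC: 09:30-13:00, 15:45-17:15 (add 3h to convert from UTC-3).
Nadia ∩ Yosef: 09:30-12:30, 16:00-17:15.
The first common window of at least 45 minutes is 09:30-12:30, so the earliest start is 09:30.

09:30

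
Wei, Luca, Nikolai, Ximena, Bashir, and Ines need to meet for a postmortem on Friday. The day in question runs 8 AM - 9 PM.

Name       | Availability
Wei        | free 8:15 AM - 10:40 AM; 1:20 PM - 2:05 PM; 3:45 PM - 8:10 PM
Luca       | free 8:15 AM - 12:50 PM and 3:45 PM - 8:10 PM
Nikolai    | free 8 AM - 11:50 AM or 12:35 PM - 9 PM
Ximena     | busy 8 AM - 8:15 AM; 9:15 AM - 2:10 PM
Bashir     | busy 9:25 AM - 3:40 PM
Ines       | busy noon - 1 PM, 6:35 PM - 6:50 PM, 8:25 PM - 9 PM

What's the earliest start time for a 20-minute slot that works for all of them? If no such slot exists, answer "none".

Wei free: 08:15-10:40, 13:20-14:05, 15:45-20:10.
Luca free: 08:15-12:50, 15:45-20:10.
Nikolai free: 08:00-11:50, 12:35-21:00.
Ximena free: 08:15-09:15, 14:10-21:00 (invert busy blocks within the working day).
Bashir free: 08:00-09:25, 15:40-21:00 (invert busy blocks within the working day).
Ines free: 08:00-12:00, 13:00-18:35, 18:50-20:25 (invert busy blocks within the working day).
Wei ∩ Luca: 08:15-10:40, 15:45-20:10.
Wei ∩ Luca ∩ Nikolai: 08:15-10:40, 15:45-20:10.
Wei ∩ Luca ∩ Nikolai ∩ Ximena: 08:15-09:15, 15:45-20:10.
Wei ∩ Luca ∩ Nikolai ∩ Ximena ∩ Bashir: 08:15-09:15, 15:45-20:10.
Wei ∩ Luca ∩ Nikolai ∩ Ximena ∩ Bashir ∩ Ines: 08:15-09:15, 15:45-18:35, 18:50-20:10.
The first common window of at least 20 minutes is 08:15-09:15, so the earliest start is 08:15.

08:15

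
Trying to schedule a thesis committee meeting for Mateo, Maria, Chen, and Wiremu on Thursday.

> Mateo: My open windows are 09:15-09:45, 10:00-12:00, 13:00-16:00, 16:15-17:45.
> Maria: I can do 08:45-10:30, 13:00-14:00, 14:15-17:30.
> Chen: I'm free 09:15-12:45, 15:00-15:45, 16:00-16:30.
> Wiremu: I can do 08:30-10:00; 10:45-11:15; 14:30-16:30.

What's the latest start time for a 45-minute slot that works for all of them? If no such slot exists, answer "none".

Mateo ∩ Maria: 09:15-09:45, 10:00-10:30, 13:00-14:00, 14:15-16:00, 16:15-17:30.
Mateo ∩ Maria ∩ Chen: 09:15-09:45, 10:00-10:30, 15:00-15:45, 16:15-16:30.
Mateo ∩ Maria ∩ Chen ∩ Wiremu: 09:15-09:45, 15:00-15:45, 16:15-16:30.
The last common window of at least 45 minutes is 15:00-15:45; a 45-minute meeting can start as late as 15:00 and still end by 15:45.

15:00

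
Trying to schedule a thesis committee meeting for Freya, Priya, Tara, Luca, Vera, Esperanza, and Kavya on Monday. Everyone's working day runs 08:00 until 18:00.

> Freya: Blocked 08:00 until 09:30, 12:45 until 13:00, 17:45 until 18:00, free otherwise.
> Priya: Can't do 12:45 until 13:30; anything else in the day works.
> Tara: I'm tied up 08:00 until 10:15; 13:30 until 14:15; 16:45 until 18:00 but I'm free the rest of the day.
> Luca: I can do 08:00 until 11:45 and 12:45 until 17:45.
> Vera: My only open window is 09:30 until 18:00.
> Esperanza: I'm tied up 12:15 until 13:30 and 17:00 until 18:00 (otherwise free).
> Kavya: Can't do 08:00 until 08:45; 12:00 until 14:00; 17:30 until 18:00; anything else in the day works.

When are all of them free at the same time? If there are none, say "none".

Freya free: 09:30-12:45, 13:00-17:45 (invert busy blocks within the working day).
Priya free: 08:00-12:45, 13:30-18:00 (invert busy blocks within the working day).
Tara free: 10:15-13:30, 14:15-16:45 (invert busy blocks within the working day).
Luca free: 08:00-11:45, 12:45-17:45.
Vera free: 09:30-18:00.
Esperanza free: 08:00-12:15, 13:30-17:00 (invert busy blocks within the working day).
Kavya free: 08:45-12:00, 14:00-17:30 (invert busy blocks within the working day).
Freya ∩ Priya: 09:30-12:45, 13:30-17:45.
Freya ∩ Priya ∩ Tara: 10:15-12:45, 14:15-16:45.
Freya ∩ Priya ∩ Tara ∩ Luca: 10:15-11:45, 14:15-16:45.
Freya ∩ Priya ∩ Tara ∩ Luca ∩ Vera: 10:15-11:45, 14:15-16:45.
Freya ∩ Priya ∩ Tara ∩ Luca ∩ Vera ∩ Esperanza: 10:15-11:45, 14:15-16:45.
Freya ∩ Priya ∩ Tara ∩ Luca ∩ Vera ∩ Esperanza ∩ Kavya: 10:15-11:45, 14:15-16:45.

10:15-11:45, 14:15-16:45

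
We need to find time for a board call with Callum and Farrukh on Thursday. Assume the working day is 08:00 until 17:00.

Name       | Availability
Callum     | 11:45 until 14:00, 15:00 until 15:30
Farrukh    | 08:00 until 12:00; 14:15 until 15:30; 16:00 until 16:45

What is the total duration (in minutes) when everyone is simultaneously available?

Callum ∩ Farrukh: 11:45-12:00, 15:00-15:30.
Summing the common windows: 15 + 30 = 45 minutes.

45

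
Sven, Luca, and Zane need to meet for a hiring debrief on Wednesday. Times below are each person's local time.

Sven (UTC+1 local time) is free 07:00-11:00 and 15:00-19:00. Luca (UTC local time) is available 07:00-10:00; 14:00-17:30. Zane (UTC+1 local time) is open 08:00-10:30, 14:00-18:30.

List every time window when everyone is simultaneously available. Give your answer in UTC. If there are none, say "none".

07:00-09:30, 14:00-17:30

Sven in UTC: 06:00-10:00, 14:00-18:00 (subtract 1h to convert from UTC+1).
Luca in UTC: 07:00-10:00, 14:00-17:30.
Zane in UTC: 07:00-09:30, 13:00-17:30 (subtract 1h to convert from UTC+1).
Sven ∩ Luca: 07:00-10:00, 14:00-17:30.
Sven ∩ Luca ∩ Zane: 07:00-09:30, 14:00-17:30.
Those are the intersection windows.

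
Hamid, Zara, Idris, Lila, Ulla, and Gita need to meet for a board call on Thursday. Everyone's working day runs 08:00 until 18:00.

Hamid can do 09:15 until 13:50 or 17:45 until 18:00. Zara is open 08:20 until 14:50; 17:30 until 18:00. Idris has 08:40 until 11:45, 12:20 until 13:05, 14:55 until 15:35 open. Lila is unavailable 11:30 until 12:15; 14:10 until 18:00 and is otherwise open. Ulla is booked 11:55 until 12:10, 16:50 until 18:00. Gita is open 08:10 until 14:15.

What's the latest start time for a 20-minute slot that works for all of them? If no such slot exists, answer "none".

12:45

Hamid free: 09:15-13:50, 17:45-18:00.
Zara free: 08:20-14:50, 17:30-18:00.
Idris free: 08:40-11:45, 12:20-13:05, 14:55-15:35.
Lila free: 08:00-11:30, 12:15-14:10 (invert busy blocks within the working day).
Ulla free: 08:00-11:55, 12:10-16:50 (invert busy blocks within the working day).
Gita free: 08:10-14:15.
Hamid ∩ Zara: 09:15-13:50, 17:45-18:00.
Hamid ∩ Zara ∩ Idris: 09:15-11:45, 12:20-13:05.
Hamid ∩ Zara ∩ Idris ∩ Lila: 09:15-11:30, 12:20-13:05.
Hamid ∩ Zara ∩ Idris ∩ Lila ∩ Ulla: 09:15-11:30, 12:20-13:05.
Hamid ∩ Zara ∩ Idris ∩ Lila ∩ Ulla ∩ Gita: 09:15-11:30, 12:20-13:05.
Those are the intersection windows.
The last common window of at least 20 minutes is 12:20-13:05; a 20-minute meeting can start as late as 12:45 and still end by 13:05.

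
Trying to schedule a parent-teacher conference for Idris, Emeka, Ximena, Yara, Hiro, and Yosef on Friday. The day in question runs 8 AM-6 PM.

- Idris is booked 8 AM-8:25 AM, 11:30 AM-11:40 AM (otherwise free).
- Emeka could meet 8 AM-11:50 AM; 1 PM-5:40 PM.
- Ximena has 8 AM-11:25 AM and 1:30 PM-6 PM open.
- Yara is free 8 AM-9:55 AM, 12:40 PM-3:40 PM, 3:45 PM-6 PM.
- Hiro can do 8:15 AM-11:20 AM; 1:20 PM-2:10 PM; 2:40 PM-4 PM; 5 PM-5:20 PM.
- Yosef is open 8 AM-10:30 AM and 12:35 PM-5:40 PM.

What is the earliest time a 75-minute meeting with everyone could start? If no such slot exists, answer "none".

Idris free: 08:25-11:30, 11:40-18:00 (invert busy blocks within the working day).
Emeka free: 08:00-11:50, 13:00-17:40.
Ximena free: 08:00-11:25, 13:30-18:00.
Yara free: 08:00-09:55, 12:40-15:40, 15:45-18:00.
Hiro free: 08:15-11:20, 13:20-14:10, 14:40-16:00, 17:00-17:20.
Yosef free: 08:00-10:30, 12:35-17:40.
Idris ∩ Emeka: 08:25-11:30, 11:40-11:50, 13:00-17:40.
Idris ∩ Emeka ∩ Ximena: 08:25-11:25, 13:30-17:40.
Idris ∩ Emeka ∩ Ximena ∩ Yara: 08:25-09:55, 13:30-15:40, 15:45-17:40.
Idris ∩ Emeka ∩ Ximena ∩ Yara ∩ Hiro: 08:25-09:55, 13:30-14:10, 14:40-15:40, 15:45-16:00, 17:00-17:20.
Idris ∩ Emeka ∩ Ximena ∩ Yara ∩ Hiro ∩ Yosef: 08:25-09:55, 13:30-14:10, 14:40-15:40, 15:45-16:00, 17:00-17:20.
The first common window of at least 75 minutes is 08:25-09:55, so the earliest start is 08:25.

08:25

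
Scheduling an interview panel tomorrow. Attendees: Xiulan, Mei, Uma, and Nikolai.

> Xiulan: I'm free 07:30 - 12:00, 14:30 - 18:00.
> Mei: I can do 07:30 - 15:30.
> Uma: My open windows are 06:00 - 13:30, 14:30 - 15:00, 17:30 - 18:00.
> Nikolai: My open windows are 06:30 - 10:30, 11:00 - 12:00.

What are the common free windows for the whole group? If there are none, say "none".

07:30-10:30, 11:00-12:00

Xiulan ∩ Mei: 07:30-12:00, 14:30-15:30.
Xiulan ∩ Mei ∩ Uma: 07:30-12:00, 14:30-15:00.
Xiulan ∩ Mei ∩ Uma ∩ Nikolai: 07:30-10:30, 11:00-12:00.
Those are the intersection windows.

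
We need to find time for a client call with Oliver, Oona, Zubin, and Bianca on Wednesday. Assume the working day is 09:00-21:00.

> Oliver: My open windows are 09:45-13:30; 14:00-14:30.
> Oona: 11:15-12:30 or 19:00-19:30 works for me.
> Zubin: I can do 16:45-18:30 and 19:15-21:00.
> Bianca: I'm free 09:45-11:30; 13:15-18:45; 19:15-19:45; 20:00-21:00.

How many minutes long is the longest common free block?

Oliver ∩ Oona: 11:15-12:30.
Oliver ∩ Oona ∩ Zubin: ∅.
Oliver ∩ Oona ∩ Zubin ∩ Bianca: ∅.
There is no time when everyone is free.
No common window exists, so the longest block is 0 minutes.

0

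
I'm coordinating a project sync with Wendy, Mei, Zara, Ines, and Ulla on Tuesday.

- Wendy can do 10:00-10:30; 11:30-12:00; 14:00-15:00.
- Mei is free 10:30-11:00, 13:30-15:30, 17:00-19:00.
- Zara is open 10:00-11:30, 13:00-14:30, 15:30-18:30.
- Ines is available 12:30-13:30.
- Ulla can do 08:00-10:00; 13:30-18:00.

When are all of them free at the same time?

Wendy ∩ Mei: 14:00-15:00.
Wendy ∩ Mei ∩ Zara: 14:00-14:30.
Wendy ∩ Mei ∩ Zara ∩ Ines: ∅.
Wendy ∩ Mei ∩ Zara ∩ Ines ∩ Ulla: ∅.
There is no time when everyone is free.

none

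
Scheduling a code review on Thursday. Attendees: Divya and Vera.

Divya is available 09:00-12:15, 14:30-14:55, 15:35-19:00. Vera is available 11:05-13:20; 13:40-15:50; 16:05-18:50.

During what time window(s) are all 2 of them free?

11:05-12:15, 14:30-14:55, 15:35-15:50, 16:05-18:50

Divya ∩ Vera: 11:05-12:15, 14:30-14:55, 15:35-15:50, 16:05-18:50.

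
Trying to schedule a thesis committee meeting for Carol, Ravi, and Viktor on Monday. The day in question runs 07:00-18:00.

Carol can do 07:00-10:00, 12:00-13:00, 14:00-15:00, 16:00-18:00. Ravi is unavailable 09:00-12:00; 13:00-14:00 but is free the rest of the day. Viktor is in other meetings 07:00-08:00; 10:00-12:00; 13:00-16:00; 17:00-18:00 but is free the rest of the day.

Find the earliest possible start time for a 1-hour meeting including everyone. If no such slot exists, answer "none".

08:00

Carol free: 07:00-10:00, 12:00-13:00, 14:00-15:00, 16:00-18:00.
Ravi free: 07:00-09:00, 12:00-13:00, 14:00-18:00 (invert busy blocks within the working day).
Viktor free: 08:00-10:00, 12:00-13:00, 16:00-17:00 (invert busy blocks within the working day).
Carol ∩ Ravi: 07:00-09:00, 12:00-13:00, 14:00-15:00, 16:00-18:00.
Carol ∩ Ravi ∩ Viktor: 08:00-09:00, 12:00-13:00, 16:00-17:00.
The first common window of at least 60 minutes is 08:00-09:00, so the earliest start is 08:00.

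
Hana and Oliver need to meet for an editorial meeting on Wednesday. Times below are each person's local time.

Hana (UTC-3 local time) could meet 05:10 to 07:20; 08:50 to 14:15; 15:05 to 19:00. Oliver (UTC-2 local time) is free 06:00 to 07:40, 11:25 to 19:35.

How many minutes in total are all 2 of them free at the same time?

Hana in UTC: 08:10-10:20, 11:50-17:15, 18:05-22:00 (add 3h to convert from UTC-3).
Oliver in UTC: 08:00-09:40, 13:25-21:35 (add 2h to convert from UTC-2).
Hana ∩ Oliver: 08:10-09:40, 13:25-17:15, 18:05-21:35.
Summing the common windows: 90 + 230 + 210 = 530 minutes.

530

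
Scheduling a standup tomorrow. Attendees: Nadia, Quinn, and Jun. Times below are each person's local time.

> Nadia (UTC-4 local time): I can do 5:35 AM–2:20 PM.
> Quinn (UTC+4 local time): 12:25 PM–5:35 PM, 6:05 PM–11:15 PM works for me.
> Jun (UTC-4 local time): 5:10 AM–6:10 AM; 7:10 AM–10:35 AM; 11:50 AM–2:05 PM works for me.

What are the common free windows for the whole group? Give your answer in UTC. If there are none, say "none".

Nadia in UTC: 09:35-18:20 (add 4h to convert from UTC-4).
Quinn in UTC: 08:25-13:35, 14:05-19:15 (subtract 4h to convert from UTC+4).
Jun in UTC: 09:10-10:10, 11:10-14:35, 15:50-18:05 (add 4h to convert from UTC-4).
Nadia ∩ Quinn: 09:35-13:35, 14:05-18:20.
Nadia ∩ Quinn ∩ Jun: 09:35-10:10, 11:10-13:35, 14:05-14:35, 15:50-18:05.
Those are the intersection windows.

09:35-10:10, 11:10-13:35, 14:05-14:35, 15:50-18:05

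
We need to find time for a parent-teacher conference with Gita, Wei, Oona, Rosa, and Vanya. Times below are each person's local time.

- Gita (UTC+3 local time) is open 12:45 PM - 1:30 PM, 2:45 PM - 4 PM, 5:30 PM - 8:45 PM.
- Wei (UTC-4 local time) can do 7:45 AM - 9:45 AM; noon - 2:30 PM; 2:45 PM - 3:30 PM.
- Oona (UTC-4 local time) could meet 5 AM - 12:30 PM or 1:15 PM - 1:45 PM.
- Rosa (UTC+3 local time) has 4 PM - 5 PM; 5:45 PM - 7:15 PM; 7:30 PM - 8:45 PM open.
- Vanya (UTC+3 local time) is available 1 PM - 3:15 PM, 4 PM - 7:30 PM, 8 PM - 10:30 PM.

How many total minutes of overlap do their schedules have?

45

Gita in UTC: 09:45-10:30, 11:45-13:00, 14:30-17:45 (subtract 3h to convert from UTC+3).
Wei in UTC: 11:45-13:45, 16:00-18:30, 18:45-19:30 (add 4h to convert from UTC-4).
Oona in UTC: 09:00-16:30, 17:15-17:45 (add 4h to convert from UTC-4).
Rosa in UTC: 13:00-14:00, 14:45-16:15, 16:30-17:45 (subtract 3h to convert from UTC+3).
Vanya in UTC: 10:00-12:15, 13:00-16:30, 17:00-19:30 (subtract 3h to convert from UTC+3).
Gita ∩ Wei: 11:45-13:00, 16:00-17:45.
Gita ∩ Wei ∩ Oona: 11:45-13:00, 16:00-16:30, 17:15-17:45.
Gita ∩ Wei ∩ Oona ∩ Rosa: 16:00-16:15, 17:15-17:45.
Gita ∩ Wei ∩ Oona ∩ Rosa ∩ Vanya: 16:00-16:15, 17:15-17:45.
So the common availability across everyone is 16:00-16:15, 17:15-17:45.
Summing the common windows: 15 + 30 = 45 minutes.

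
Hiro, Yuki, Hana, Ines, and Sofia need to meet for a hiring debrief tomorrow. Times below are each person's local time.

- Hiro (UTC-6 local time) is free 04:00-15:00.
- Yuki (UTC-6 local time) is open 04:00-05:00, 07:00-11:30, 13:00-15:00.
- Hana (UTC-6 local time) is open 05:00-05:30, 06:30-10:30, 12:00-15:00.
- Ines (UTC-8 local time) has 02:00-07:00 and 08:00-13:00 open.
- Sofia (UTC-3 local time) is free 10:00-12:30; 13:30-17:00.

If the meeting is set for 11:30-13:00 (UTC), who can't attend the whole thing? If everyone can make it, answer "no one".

Hana, Sofia, Yuki

Hiro in UTC: 10:00-21:00 (add 6h to convert from UTC-6).
Yuki in UTC: 10:00-11:00, 13:00-17:30, 19:00-21:00 (add 6h to convert from UTC-6).
Hana in UTC: 11:00-11:30, 12:30-16:30, 18:00-21:00 (add 6h to convert from UTC-6).
Ines in UTC: 10:00-15:00, 16:00-21:00 (add 8h to convert from UTC-8).
Sofia in UTC: 13:00-15:30, 16:30-20:00 (add 3h to convert from UTC-3).
Hiro: free for 11:30-13:00. Yuki: not fully free for 11:30-13:00. Hana: not fully free for 11:30-13:00. Ines: free for 11:30-13:00. Sofia: not fully free for 11:30-13:00.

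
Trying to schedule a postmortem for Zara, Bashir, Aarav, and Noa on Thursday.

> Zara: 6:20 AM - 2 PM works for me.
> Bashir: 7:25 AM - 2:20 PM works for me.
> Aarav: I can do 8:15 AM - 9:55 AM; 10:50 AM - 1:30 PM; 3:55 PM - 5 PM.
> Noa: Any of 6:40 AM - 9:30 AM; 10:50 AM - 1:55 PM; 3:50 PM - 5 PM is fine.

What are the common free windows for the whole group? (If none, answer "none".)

Zara ∩ Bashir: 07:25-14:00.
Zara ∩ Bashir ∩ Aarav: 08:15-09:55, 10:50-13:30.
Zara ∩ Bashir ∩ Aarav ∩ Noa: 08:15-09:30, 10:50-13:30.

08:15-09:30, 10:50-13:30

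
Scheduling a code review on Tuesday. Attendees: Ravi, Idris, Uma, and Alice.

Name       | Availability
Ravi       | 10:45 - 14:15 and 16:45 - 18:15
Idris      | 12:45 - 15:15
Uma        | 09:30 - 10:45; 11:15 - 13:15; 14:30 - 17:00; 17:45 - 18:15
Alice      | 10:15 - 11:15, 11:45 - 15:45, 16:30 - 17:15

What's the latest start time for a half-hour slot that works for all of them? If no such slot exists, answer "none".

Ravi ∩ Idris: 12:45-14:15.
Ravi ∩ Idris ∩ Uma: 12:45-13:15.
Ravi ∩ Idris ∩ Uma ∩ Alice: 12:45-13:15.
The last common window of at least 30 minutes is 12:45-13:15; a 30-minute meeting can start as late as 12:45 and still end by 13:15.

12:45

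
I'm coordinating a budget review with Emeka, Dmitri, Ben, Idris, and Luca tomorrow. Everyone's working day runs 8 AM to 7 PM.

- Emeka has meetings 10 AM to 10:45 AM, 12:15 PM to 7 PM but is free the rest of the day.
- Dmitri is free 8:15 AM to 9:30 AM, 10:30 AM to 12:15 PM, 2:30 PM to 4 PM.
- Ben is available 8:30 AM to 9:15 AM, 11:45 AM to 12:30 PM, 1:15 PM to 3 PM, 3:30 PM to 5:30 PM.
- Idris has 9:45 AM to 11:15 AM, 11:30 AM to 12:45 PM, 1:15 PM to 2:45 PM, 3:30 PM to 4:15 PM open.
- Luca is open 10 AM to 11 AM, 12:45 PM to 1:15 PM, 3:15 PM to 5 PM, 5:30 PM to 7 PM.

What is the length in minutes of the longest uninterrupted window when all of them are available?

Emeka free: 08:00-10:00, 10:45-12:15 (invert busy blocks within the working day).
Dmitri free: 08:15-09:30, 10:30-12:15, 14:30-16:00.
Ben free: 08:30-09:15, 11:45-12:30, 13:15-15:00, 15:30-17:30.
Idris free: 09:45-11:15, 11:30-12:45, 13:15-14:45, 15:30-16:15.
Luca free: 10:00-11:00, 12:45-13:15, 15:15-17:00, 17:30-19:00.
Emeka ∩ Dmitri: 08:15-09:30, 10:45-12:15.
Emeka ∩ Dmitri ∩ Ben: 08:30-09:15, 11:45-12:15.
Emeka ∩ Dmitri ∩ Ben ∩ Idris: 11:45-12:15.
Emeka ∩ Dmitri ∩ Ben ∩ Idris ∩ Luca: ∅.
There is no time when everyone is free.
No common window exists, so the longest block is 0 minutes.

0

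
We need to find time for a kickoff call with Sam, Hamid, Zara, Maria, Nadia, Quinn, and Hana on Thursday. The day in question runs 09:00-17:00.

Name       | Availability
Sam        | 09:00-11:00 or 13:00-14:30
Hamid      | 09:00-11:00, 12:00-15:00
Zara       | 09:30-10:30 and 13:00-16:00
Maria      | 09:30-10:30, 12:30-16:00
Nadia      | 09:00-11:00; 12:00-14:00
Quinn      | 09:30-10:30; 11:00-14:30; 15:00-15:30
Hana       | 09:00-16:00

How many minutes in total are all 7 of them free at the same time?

120

Sam ∩ Hamid: 09:00-11:00, 13:00-14:30.
Sam ∩ Hamid ∩ Zara: 09:30-10:30, 13:00-14:30.
Sam ∩ Hamid ∩ Zara ∩ Maria: 09:30-10:30, 13:00-14:30.
Sam ∩ Hamid ∩ Zara ∩ Maria ∩ Nadia: 09:30-10:30, 13:00-14:00.
Sam ∩ Hamid ∩ Zara ∩ Maria ∩ Nadia ∩ Quinn: 09:30-10:30, 13:00-14:00.
Sam ∩ Hamid ∩ Zara ∩ Maria ∩ Nadia ∩ Quinn ∩ Hana: 09:30-10:30, 13:00-14:00.
Summing the common windows: 60 + 60 = 120 minutes.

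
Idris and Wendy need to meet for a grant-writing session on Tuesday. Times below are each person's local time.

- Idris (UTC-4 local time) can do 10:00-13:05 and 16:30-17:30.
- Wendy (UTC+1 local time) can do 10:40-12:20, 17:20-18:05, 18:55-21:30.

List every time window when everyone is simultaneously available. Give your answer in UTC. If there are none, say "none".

Idris in UTC: 14:00-17:05, 20:30-21:30 (add 4h to convert from UTC-4).
Wendy in UTC: 09:40-11:20, 16:20-17:05, 17:55-20:30 (subtract 1h to convert from UTC+1).
Idris ∩ Wendy: 16:20-17:05.

16:20-17:05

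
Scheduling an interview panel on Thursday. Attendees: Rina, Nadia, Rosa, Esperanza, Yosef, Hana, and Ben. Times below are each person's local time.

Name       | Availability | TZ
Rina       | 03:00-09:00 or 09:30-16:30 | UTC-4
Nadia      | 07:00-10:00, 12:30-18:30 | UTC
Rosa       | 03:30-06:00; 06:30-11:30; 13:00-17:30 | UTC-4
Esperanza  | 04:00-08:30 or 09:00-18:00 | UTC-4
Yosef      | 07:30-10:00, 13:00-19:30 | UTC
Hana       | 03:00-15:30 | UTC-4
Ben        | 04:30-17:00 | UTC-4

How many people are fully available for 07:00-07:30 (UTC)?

3

Rina in UTC: 07:00-13:00, 13:30-20:30 (add 4h to convert from UTC-4).
Nadia in UTC: 07:00-10:00, 12:30-18:30.
Rosa in UTC: 07:30-10:00, 10:30-15:30, 17:00-21:30 (add 4h to convert from UTC-4).
Esperanza in UTC: 08:00-12:30, 13:00-22:00 (add 4h to convert from UTC-4).
Yosef in UTC: 07:30-10:00, 13:00-19:30.
Hana in UTC: 07:00-19:30 (add 4h to convert from UTC-4).
Ben in UTC: 08:30-21:00 (add 4h to convert from UTC-4).
Rina, Nadia, and Hana can make the full 07:00-07:30 slot — that's 3.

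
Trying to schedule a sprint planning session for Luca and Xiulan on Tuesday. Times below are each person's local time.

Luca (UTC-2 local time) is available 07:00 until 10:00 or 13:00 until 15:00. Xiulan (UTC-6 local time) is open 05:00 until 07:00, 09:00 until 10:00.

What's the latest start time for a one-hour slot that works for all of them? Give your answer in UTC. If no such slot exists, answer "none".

Luca in UTC: 09:00-12:00, 15:00-17:00 (add 2h to convert from UTC-2).
Xiulan in UTC: 11:00-13:00, 15:00-16:00 (add 6h to convert from UTC-6).
Luca ∩ Xiulan: 11:00-12:00, 15:00-16:00.
The last common window of at least 60 minutes is 15:00-16:00; a 60-minute meeting can start as late as 15:00 and still end by 16:00.

15:00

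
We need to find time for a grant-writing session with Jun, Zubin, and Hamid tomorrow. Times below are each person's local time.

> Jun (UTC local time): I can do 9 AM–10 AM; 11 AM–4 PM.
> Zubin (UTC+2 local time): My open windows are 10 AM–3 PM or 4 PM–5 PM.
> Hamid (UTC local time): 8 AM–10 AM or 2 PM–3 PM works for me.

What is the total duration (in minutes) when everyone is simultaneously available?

120

Jun in UTC: 09:00-10:00, 11:00-16:00.
Zubin in UTC: 08:00-13:00, 14:00-15:00 (subtract 2h to convert from UTC+2).
Hamid in UTC: 08:00-10:00, 14:00-15:00.
Jun ∩ Zubin: 09:00-10:00, 11:00-13:00, 14:00-15:00.
Jun ∩ Zubin ∩ Hamid: 09:00-10:00, 14:00-15:00.
Those are the intersection windows.
Summing the common windows: 60 + 60 = 120 minutes.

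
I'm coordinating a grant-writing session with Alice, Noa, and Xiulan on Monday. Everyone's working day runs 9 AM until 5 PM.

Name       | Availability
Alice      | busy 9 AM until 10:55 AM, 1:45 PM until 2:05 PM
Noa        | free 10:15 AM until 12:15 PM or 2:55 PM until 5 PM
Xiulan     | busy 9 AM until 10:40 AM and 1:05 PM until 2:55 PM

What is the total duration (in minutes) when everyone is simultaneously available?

205

Alice free: 10:55-13:45, 14:05-17:00 (invert busy blocks within the working day).
Noa free: 10:15-12:15, 14:55-17:00.
Xiulan free: 10:40-13:05, 14:55-17:00 (invert busy blocks within the working day).
Alice ∩ Noa: 10:55-12:15, 14:55-17:00.
Alice ∩ Noa ∩ Xiulan: 10:55-12:15, 14:55-17:00.
Summing the common windows: 80 + 125 = 205 minutes.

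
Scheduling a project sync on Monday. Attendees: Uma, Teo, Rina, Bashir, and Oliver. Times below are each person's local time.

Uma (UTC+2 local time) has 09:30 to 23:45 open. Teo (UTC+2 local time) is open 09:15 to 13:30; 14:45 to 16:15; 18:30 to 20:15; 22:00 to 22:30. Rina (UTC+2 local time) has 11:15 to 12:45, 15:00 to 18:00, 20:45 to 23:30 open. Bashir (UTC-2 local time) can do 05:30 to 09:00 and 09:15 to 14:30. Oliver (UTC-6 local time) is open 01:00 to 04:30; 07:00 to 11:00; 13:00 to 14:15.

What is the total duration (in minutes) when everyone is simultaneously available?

150

Uma in UTC: 07:30-21:45 (subtract 2h to convert from UTC+2).
Teo in UTC: 07:15-11:30, 12:45-14:15, 16:30-18:15, 20:00-20:30 (subtract 2h to convert from UTC+2).
Rina in UTC: 09:15-10:45, 13:00-16:00, 18:45-21:30 (subtract 2h to convert from UTC+2).
Bashir in UTC: 07:30-11:00, 11:15-16:30 (add 2h to convert from UTC-2).
Oliver in UTC: 07:00-10:30, 13:00-17:00, 19:00-20:15 (add 6h to convert from UTC-6).
Uma ∩ Teo: 07:30-11:30, 12:45-14:15, 16:30-18:15, 20:00-20:30.
Uma ∩ Teo ∩ Rina: 09:15-10:45, 13:00-14:15, 20:00-20:30.
Uma ∩ Teo ∩ Rina ∩ Bashir: 09:15-10:45, 13:00-14:15.
Uma ∩ Teo ∩ Rina ∩ Bashir ∩ Oliver: 09:15-10:30, 13:00-14:15.
Those are the intersection windows.
Summing the common windows: 75 + 75 = 150 minutes.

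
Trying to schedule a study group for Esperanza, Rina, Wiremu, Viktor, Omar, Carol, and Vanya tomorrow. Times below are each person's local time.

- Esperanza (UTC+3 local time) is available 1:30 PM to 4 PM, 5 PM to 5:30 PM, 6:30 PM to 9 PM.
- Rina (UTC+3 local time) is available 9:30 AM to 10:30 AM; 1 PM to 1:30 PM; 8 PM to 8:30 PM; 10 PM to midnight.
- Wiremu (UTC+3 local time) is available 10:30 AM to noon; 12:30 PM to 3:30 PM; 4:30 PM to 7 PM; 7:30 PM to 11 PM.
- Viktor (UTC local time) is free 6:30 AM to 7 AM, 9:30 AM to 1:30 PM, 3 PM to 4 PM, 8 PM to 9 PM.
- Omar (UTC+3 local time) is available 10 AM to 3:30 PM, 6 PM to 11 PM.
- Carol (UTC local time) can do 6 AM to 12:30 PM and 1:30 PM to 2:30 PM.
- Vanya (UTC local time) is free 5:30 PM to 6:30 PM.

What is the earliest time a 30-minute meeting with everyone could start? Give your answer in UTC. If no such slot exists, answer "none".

Esperanza in UTC: 10:30-13:00, 14:00-14:30, 15:30-18:00 (subtract 3h to convert from UTC+3).
Rina in UTC: 06:30-07:30, 10:00-10:30, 17:00-17:30, 19:00-21:00 (subtract 3h to convert from UTC+3).
Wiremu in UTC: 07:30-09:00, 09:30-12:30, 13:30-16:00, 16:30-20:00 (subtract 3h to convert from UTC+3).
Viktor in UTC: 06:30-07:00, 09:30-13:30, 15:00-16:00, 20:00-21:00.
Omar in UTC: 07:00-12:30, 15:00-20:00 (subtract 3h to convert from UTC+3).
Carol in UTC: 06:00-12:30, 13:30-14:30.
Vanya in UTC: 17:30-18:30.
Esperanza ∩ Rina: 17:00-17:30.
Esperanza ∩ Rina ∩ Wiremu: 17:00-17:30.
Esperanza ∩ Rina ∩ Wiremu ∩ Viktor: ∅.
Esperanza ∩ Rina ∩ Wiremu ∩ Viktor ∩ Omar: ∅.
Esperanza ∩ Rina ∩ Wiremu ∩ Viktor ∩ Omar ∩ Carol: ∅.
Esperanza ∩ Rina ∩ Wiremu ∩ Viktor ∩ Omar ∩ Carol ∩ Vanya: ∅.
There is no time when everyone is free.
No common window is at least 30 minutes long.

none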